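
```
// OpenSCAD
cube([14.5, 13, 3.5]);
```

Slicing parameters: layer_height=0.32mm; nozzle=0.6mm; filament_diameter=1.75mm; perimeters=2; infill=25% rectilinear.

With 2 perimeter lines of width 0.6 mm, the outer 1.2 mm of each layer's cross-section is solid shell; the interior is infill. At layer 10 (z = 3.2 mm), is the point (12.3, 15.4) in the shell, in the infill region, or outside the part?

outside

At z = 3.2 mm: the cube (footprint 14.5×13) is included at this height. Overall, the cross-section is a single solid region. The nearest boundary edge runs (14.50, 13.00)→(0.00, 13.00); distance from the point to it = 2.40 mm. The point is not inside any of the regions above, so it lies outside the cross-section (2.40 mm from the nearest boundary).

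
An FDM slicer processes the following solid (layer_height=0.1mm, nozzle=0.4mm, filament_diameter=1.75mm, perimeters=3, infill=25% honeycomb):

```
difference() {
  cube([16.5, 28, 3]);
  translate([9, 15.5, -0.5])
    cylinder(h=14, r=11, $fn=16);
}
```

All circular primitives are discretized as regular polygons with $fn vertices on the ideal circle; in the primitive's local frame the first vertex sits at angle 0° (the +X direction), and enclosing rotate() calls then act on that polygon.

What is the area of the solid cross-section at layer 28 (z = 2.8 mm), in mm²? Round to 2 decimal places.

143.39 mm²

At z = 2.8 mm: the 16.5×28 cube contributes its full rectangle (area 462.00 mm²); the r=11 cylinder at (9, 15.5) contributes a regular 16-gon of circumradius 11 (area = (16/2)·11.000²·sin(360°/16) = 370.44 mm²); Taking the first minus the rest: starting from the 16.5×28 cube (462.00 mm²), the r=11 cylinder at (9, 15.5) partially overlaps it — only the 318.61 mm² overlap (of its 370.44 mm²) is removed, clipping the outline — area = 143.39 mm². Overall, the cross-section has 2 separate islands. Net area = 143.39 mm².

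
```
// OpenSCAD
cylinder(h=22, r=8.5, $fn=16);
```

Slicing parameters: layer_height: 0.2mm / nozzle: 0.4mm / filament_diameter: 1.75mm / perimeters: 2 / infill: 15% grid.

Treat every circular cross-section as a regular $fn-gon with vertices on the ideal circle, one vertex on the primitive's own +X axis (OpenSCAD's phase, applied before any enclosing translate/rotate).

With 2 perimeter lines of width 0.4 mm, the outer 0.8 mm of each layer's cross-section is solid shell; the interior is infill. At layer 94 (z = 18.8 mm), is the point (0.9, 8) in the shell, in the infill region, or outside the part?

shell

At z = 18.8 mm: the cylinder: section is a regular 16-gon, circumradius r=8.5. Overall, the cross-section is a single solid region. The nearest boundary edge runs (3.25, 7.85)→(0.00, 8.50); distance from the point to it = 0.31 mm. The point is inside the cross-section, 0.31 mm from the nearest boundary — within the 0.8 mm shell band (2 × 0.4).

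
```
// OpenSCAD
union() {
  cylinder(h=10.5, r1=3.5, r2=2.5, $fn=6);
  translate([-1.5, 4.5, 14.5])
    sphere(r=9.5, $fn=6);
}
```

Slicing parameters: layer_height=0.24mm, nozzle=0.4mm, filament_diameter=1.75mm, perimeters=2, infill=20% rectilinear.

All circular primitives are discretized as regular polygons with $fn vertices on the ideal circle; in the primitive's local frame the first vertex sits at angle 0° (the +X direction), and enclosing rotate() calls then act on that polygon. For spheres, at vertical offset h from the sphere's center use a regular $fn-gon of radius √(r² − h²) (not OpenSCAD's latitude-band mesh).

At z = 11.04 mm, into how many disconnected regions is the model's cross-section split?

1

At z = 11.04 mm: the cone is not intersected at this z (z outside [0, 10.5]); the sphere at (-1.5, 4.5): section is a regular 6-gon, circumradius = √(r²−h²) = √(9.5²−3.46²) = 8.848; Taking the union: only the r=9.5 sphere at (-1.5, 4.5) is present, so the union is just that shape — 1 connected region. The result has 1 disconnected region.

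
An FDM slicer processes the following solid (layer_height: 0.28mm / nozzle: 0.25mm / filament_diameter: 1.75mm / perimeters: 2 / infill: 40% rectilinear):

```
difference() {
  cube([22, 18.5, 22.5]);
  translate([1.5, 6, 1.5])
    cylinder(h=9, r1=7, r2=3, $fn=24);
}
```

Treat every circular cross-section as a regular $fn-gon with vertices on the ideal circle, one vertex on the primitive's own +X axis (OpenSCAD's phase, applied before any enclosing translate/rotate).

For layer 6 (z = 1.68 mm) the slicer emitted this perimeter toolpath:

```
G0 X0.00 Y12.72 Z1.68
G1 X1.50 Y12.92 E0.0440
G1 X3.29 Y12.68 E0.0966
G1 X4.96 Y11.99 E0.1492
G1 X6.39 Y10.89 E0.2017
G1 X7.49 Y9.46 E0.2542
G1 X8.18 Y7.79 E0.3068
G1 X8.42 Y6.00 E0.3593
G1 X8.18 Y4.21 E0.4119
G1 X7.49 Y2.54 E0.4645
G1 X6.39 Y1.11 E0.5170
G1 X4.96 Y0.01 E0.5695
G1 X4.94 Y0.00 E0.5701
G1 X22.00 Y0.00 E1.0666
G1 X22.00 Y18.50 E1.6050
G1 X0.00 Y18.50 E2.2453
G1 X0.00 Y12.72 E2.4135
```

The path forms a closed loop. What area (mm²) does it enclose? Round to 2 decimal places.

Apply the shoelace formula to the sequence of (X, Y) vertices; enclosed area = 315.46 mm².

315.46 mm²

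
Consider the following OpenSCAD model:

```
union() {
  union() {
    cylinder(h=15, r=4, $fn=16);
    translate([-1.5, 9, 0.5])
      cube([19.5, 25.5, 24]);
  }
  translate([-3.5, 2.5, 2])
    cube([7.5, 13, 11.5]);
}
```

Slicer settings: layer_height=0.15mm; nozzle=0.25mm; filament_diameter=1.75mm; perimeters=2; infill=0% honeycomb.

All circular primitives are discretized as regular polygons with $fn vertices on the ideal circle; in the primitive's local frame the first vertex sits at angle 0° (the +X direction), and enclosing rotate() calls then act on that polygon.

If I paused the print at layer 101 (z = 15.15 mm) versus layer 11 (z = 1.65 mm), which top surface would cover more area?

layer 11 (z = 1.65 mm)

Layer 101 (z = 15.15): the cylinder does not reach this height (z outside [0, 15]); the cube at (-1.5, 9) (footprint 19.5×25.5) is included at this height (area 497.25 mm²); Combining (union): only the 19.5×25.5 cube at (-1.5, 9) is present, so the union is just that shape — area = 497.25 mm²; the cube at (-3.5, 2.5) is absent (z outside [2, 13.5]); Merging all regions: only that combined region is present, so the union is just that shape — area = 497.25 mm². So its area = 497.25 mm². Layer 11 (z = 1.65): the cylinder: section is a regular 16-gon, circumradius r=4 (area = (16/2)·4.000²·sin(360°/16) = 48.98 mm²); the cube at (-1.5, 9) is present — its section is the full 19.5×25.5 rectangle (area 497.25 mm²); Combining (union): the 2 present regions are separate (no shared area or edge), so areas and boundary lengths simply add and each stays a separate island — area = 546.23 mm²; the cube at (-3.5, 2.5) does not reach this height (z outside [2, 13.5]); Taking the union: only the result so far is present, so the union is just that shape — area = 546.23 mm². So its area = 546.23 mm². Layer 11 is larger (546.23 vs 497.25 mm²).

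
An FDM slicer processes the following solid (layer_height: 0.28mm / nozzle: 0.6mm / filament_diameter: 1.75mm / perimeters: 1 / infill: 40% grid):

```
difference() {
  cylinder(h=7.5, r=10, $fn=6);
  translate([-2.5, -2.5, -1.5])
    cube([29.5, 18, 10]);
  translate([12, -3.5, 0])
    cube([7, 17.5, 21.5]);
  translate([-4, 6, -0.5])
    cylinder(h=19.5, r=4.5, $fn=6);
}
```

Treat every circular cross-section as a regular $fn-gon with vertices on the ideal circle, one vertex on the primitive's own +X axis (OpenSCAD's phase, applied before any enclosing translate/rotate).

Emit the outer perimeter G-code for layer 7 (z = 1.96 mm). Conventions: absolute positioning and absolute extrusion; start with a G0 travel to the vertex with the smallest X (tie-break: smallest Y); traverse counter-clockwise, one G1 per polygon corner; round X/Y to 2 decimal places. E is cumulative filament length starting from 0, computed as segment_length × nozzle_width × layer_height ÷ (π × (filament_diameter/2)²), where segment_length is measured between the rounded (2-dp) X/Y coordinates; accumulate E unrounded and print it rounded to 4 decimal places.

At z = 1.96 mm: the r=10 cylinder gives a regular 6-gon of circumradius 10 (constant along its height); the 29.5×18 cube at (-2.5, -2.5) contributes its full rectangle; the 7×17.5 cube at (12, -3.5) contributes its full rectangle; the r=4.5 cylinder at (-4, 6) contributes a regular 6-gon of circumradius 4.5; After the difference (first − rest): starting from the r=10 cylinder, the 29.5×18 cube at (-2.5, -2.5) partially overlaps it — only the 116.05 mm² overlap (of its 531.00 mm²) is removed, clipping the outline; the 7×17.5 cube at (12, -3.5) misses the remaining region (no effect); the r=4.5 cylinder at (-4, 6) partially overlaps it — only the 26.02 mm² overlap (of its 52.61 mm²) is removed, clipping the outline — 1 connected region. The outline is a single polygon with 8 vertices. Extrusion per mm of travel: 0.6 × 0.28 / (π × 0.875²) = 0.069846. Accumulating E over each segment gives final E = 3.7737.

G0 X-10.00 Y0.00 Z1.96
G1 X-5.00 Y-8.66 E0.6984
G1 X5.00 Y-8.66 E1.3969
G1 X8.56 Y-2.50 E1.8938
G1 X-2.50 Y-2.50 E2.6663
G1 X-2.50 Y2.10 E2.9876
G1 X-6.25 Y2.10 E3.2496
G1 X-7.52 Y4.30 E3.4270
G1 X-10.00 Y0.00 E3.7737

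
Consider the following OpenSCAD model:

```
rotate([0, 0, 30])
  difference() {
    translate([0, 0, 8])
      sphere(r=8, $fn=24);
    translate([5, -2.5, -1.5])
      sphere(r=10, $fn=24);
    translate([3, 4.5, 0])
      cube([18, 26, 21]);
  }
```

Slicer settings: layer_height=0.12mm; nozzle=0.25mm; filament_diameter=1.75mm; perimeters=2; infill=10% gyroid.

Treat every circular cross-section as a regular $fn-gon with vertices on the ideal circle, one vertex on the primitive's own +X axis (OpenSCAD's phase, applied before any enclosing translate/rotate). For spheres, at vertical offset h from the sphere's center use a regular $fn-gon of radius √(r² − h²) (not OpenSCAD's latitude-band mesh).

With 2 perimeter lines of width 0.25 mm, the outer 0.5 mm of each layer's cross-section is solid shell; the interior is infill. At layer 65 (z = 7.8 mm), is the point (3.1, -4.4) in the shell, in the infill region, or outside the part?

infill

At z = 7.8 mm: the r=8 sphere contributes a regular 24-gon of circumradius √(8²−0.2²) = 7.997; the sphere at (5, -2.5): section is a regular 24-gon, circumradius = √(r²−h²) = √(10²−9.3²) = 3.676; the cube at (3, 4.5) (footprint 18×26) is included at this height; Taking the first minus the rest: starting from the r=8 sphere, the r=10 sphere at (5, -2.5) partially overlaps it — only the 35.76 mm² overlap (of its 41.96 mm²) is removed, clipping the outline; the 18×26 cube at (3, 4.5) partially overlaps it — only the 6.11 mm² overlap (of its 468.00 mm²) is removed, clipping the outline — 1 connected region; (whole slice rotated 30° about Z — lengths, areas and connectivity unchanged). Overall, the cross-section is a single solid region. Undo the 30° rotation: the query point maps to (0.485, -5.361) in the un-rotated model frame. The nearest boundary edge runs (1.82, -4.34)→(2.40, -5.10); distance from the point to it = 1.68 mm. The point is inside the cross-section and 1.68 mm from the nearest boundary — more than the 0.5 mm shell width (2 × 0.25), so it's in the infill interior.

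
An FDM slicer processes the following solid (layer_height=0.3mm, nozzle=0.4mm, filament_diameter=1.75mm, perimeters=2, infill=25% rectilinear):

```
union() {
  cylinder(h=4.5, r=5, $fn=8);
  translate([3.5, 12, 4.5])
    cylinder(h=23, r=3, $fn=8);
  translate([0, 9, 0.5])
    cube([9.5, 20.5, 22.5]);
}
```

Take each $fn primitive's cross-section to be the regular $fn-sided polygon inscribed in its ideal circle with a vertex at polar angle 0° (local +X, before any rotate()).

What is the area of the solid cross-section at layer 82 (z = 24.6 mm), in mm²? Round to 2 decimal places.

25.46 mm²

At z = 24.6 mm: the cylinder is not intersected at this z (z outside [0, 4.5]); the r=3 cylinder at (3.5, 12) contributes a regular 8-gon of circumradius 3 (area = (8/2)·3.000²·sin(360°/8) = 25.46 mm²); the cube at (0, 9) does not reach this height (z outside [0.5, 23]); Taking the union: only the r=3 cylinder at (3.5, 12) is present, so the union is just that shape — area = 25.46 mm². Overall, the cross-section is a single solid region. Net area = 25.46 mm².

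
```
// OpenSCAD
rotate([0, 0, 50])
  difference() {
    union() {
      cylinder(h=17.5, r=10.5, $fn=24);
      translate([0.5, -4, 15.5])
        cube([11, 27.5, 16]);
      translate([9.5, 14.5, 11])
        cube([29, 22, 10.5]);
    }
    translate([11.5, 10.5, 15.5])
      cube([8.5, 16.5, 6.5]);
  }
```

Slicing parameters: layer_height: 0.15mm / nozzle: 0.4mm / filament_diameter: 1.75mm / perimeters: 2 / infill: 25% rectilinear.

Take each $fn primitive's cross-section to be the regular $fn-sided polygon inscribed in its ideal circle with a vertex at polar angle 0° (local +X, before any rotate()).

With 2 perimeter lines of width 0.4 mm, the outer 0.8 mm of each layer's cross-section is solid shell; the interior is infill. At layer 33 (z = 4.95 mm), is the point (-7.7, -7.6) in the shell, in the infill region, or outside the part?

At z = 4.95 mm: the cylinder: section is a regular 24-gon, circumradius r=10.5; the cube at (0.5, -4) does not reach this height (z outside [15.5, 31.5]); the cube at (9.5, 14.5) is absent (z outside [11, 21.5]); Merging all regions: only the r=10.5 cylinder is present, so the union is just that shape — 1 connected region; the cube at (11.5, 10.5) does not reach this height (z outside [15.5, 22]); Taking the first minus the rest: none of the subtracted shapes is present at this height, so the result so far is unchanged — 1 connected region; (rotated 50° about Z; rotation is an isometry so areas/perimeters/island counts are preserved). Overall, the cross-section is a single solid region. Undo the 50° rotation: the query point maps to (-10.771, 1.013) in the un-rotated model frame. The nearest boundary edge runs (-10.14, 2.72)→(-10.50, 0.00); distance from the point to it = 0.40 mm. The point is not inside any of the regions above, so it lies outside the cross-section (0.40 mm from the nearest boundary).

outside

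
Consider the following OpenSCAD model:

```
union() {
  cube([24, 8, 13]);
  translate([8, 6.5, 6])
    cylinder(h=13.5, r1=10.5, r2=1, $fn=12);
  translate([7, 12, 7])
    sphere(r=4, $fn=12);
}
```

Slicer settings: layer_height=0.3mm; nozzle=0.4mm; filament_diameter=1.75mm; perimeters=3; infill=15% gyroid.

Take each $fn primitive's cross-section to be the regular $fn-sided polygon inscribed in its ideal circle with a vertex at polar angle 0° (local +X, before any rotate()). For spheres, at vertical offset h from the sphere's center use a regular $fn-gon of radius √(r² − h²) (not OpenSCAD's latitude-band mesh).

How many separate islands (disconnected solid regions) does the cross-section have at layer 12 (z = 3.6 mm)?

At z = 3.6 mm: the cube (footprint 24×8) is included at this height; the cone at (8, 6.5) does not reach this height (z outside [6, 19.5]); the r=4 sphere at (7, 12) slices to a regular 12-gon of circumradius 2.107 (√(r²−h²) with h=3.4 from center); Taking the union: the 2 present regions are separate (no shared area or edge), so areas and boundary lengths simply add and each stays a separate island — 2 connected regions. Overall, the cross-section has 2 separate islands. Island count = 2.

2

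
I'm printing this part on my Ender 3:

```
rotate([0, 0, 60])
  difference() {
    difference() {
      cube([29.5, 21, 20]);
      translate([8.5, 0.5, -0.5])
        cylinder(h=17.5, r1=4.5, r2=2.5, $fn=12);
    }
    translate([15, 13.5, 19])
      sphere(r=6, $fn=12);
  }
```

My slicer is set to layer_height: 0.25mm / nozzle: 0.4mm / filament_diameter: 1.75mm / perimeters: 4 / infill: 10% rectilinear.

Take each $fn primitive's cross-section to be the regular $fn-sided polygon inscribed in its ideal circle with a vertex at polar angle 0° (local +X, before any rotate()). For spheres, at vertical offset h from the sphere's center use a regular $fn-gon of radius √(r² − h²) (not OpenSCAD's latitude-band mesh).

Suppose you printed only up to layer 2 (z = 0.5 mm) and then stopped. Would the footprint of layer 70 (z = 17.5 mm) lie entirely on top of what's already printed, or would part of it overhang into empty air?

Compare the two slices. At z = 0.5: the 29.5×21 cube contributes its full rectangle (area 619.50 mm²); the cone at (8.5, 0.5) (r1=4.5→r2=2.5) has section circumradius 4.386 here — a regular 12-gon (area = (12/2)·4.386²·sin(360°/12) = 57.70 mm²); Taking the first minus the rest: starting from the 29.5×21 cube (619.50 mm²), the cone at (8.5, 0.5) partially overlaps it — only the 33.17 mm² overlap (of its 57.70 mm²) is removed, clipping the outline — area = 586.33 mm²; the sphere at (15, 13.5) does not reach this height (|z−center|=18.500 > r=6); Taking the first minus the rest: none of the subtracted shapes is present at this height, so that combined region is unchanged — area = 586.33 mm²; (rotated 60° about Z; rotation is an isometry so areas/perimeters/island counts are preserved). At z = 17.5: the cube is present — its section is the full 29.5×21 rectangle (area 619.50 mm²); the cone at (8.5, 0.5) does not reach this height (z outside [-0.5, 17]); Taking the first minus the rest: none of the subtracted shapes is present at this height, so the 29.5×21 cube is unchanged — area = 619.50 mm²; the sphere at (15, 13.5): section is a regular 12-gon, circumradius = √(r²−h²) = √(6²−1.5²) = 5.809 (area = (12/2)·5.809²·sin(360°/12) = 101.25 mm²); After the difference (first − rest): starting from the result so far (619.50 mm²), the r=6 sphere at (15, 13.5) lies wholly inside it (removes its full 101.25 mm² and its 36.09 mm outline becomes a hole wall) — area = 518.25 mm²; (rotated 60° about Z; rotation is an isometry so areas/perimeters/island counts are preserved). Checking containment: at z = 17.5 the cross-section extends beyond the z = 0.5 cross-section by about 33.17 mm².

part overhangs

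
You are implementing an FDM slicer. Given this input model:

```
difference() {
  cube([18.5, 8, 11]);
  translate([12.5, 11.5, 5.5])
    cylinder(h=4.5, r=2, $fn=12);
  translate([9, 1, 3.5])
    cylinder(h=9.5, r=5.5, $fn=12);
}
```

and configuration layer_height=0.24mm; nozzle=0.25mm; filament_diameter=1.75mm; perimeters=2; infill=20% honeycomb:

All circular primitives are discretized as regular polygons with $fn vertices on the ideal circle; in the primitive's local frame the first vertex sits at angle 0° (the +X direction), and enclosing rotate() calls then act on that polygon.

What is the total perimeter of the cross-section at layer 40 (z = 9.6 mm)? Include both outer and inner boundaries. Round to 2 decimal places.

61.69 mm

At z = 9.6 mm: the cube is present — its section is the full 18.5×8 rectangle (perimeter 53.00 mm); the r=2 cylinder at (12.5, 11.5) gives a regular 12-gon of circumradius 2 (constant along its height) (perimeter = 2·12·2.000·sin(180°/12) = 12.42 mm); the r=5.5 cylinder at (9, 1) gives a regular 12-gon of circumradius 5.5 (constant along its height) (perimeter = 2·12·5.500·sin(180°/12) = 34.16 mm); After the difference (first − rest): starting from the 18.5×8 cube, the r=2 cylinder at (12.5, 11.5) misses the remaining region (no effect); the r=5.5 cylinder at (9, 1) partially overlaps it — only the 56.11 mm² overlap (of its 90.75 mm²) is removed, clipping the outline — boundary = 61.69 mm. Overall, the cross-section is a single solid region. Total boundary length (outer) = 61.69 mm.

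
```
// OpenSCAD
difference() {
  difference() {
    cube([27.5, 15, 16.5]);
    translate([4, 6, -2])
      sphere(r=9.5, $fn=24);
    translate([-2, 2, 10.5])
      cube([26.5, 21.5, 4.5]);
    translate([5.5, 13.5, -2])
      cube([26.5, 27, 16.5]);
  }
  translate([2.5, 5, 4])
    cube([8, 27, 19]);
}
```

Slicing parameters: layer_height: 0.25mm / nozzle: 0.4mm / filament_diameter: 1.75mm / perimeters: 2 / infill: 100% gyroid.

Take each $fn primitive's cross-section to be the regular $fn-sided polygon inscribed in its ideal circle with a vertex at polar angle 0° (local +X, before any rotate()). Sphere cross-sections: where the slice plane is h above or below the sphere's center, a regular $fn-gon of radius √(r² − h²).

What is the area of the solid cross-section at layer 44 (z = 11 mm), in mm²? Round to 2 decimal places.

At z = 11 mm: the cube (footprint 27.5×15) is included at this height (area 412.50 mm²); the sphere at (4, 6) does not reach this height (|z−center|=13.000 > r=9.5); the cube at (-2, 2) is present — its section is the full 26.5×21.5 rectangle (area 569.75 mm²); the 26.5×27 cube at (5.5, 13.5) contributes its full rectangle (area 715.50 mm²); After the difference (first − rest): starting from the 27.5×15 cube (412.50 mm²), the 26.5×21.5 cube at (-2, 2) partially overlaps it — only the 318.50 mm² overlap (of its 569.75 mm²) is removed, clipping the outline; the 26.5×27 cube at (5.5, 13.5) partially overlaps it — only the 4.50 mm² overlap (of its 715.50 mm²) is removed, clipping the outline — area = 89.50 mm²; the 8×27 cube at (2.5, 5) contributes its full rectangle (area 216.00 mm²); After the difference (first − rest): starting from the result so far (89.50 mm²), the 8×27 cube at (2.5, 5) misses the remaining region (no effect) — area = 89.50 mm². Overall, the cross-section is a single solid region. Net area = 89.50 mm².

89.50 mm²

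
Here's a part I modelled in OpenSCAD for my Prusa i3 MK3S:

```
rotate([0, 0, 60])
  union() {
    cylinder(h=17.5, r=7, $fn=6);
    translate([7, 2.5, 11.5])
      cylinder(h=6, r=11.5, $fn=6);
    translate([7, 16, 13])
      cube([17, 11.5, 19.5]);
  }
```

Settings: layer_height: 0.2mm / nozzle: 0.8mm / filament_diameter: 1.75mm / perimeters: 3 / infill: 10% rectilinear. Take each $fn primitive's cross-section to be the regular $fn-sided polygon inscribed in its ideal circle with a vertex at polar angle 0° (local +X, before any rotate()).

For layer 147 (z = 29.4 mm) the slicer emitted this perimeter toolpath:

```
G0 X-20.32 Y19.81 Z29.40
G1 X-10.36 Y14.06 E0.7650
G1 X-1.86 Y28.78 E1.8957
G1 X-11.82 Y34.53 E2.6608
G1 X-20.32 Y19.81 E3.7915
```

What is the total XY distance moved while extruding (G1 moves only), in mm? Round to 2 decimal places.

57.00 mm

Sum the Euclidean lengths of each G1 segment: total = 57.00 mm.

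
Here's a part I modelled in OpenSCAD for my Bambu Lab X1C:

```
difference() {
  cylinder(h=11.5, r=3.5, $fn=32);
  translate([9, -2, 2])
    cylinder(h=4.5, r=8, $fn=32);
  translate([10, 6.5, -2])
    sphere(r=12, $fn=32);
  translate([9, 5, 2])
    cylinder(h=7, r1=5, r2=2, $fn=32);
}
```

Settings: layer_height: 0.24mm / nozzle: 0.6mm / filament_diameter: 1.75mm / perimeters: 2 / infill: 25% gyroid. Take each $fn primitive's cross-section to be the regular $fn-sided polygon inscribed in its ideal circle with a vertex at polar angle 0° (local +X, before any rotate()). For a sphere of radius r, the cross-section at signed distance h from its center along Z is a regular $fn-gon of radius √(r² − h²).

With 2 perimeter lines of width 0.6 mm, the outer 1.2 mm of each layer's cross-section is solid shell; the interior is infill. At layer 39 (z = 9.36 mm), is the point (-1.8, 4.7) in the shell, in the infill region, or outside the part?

At z = 9.36 mm: the cylinder: section is a regular 32-gon, circumradius r=3.5; the cylinder at (9, -2) is absent (z outside [2, 6.5]); the r=12 sphere at (10, 6.5) contributes a regular 32-gon of circumradius √(12²−11.36²) = 3.867; the cone at (9, 5) is absent (z outside [2, 9]); Taking the first minus the rest: starting from the r=3.5 cylinder, the r=12 sphere at (10, 6.5) misses the remaining region (no effect) — 1 connected region. Overall, the cross-section is a single solid region. The nearest boundary edge runs (-1.94, 2.91)→(-1.34, 3.23); distance from the point to it = 1.54 mm. The point is not inside any of the regions above, so it lies outside the cross-section (1.54 mm from the nearest boundary).

outside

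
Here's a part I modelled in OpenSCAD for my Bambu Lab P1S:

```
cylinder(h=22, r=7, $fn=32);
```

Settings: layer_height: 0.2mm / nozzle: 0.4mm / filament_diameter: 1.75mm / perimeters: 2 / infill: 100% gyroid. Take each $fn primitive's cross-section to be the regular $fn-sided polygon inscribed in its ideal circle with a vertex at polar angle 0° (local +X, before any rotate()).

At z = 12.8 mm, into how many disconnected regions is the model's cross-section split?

At z = 12.8 mm: the r=7 cylinder gives a regular 32-gon of circumradius 7 (constant along its height). The result has 1 disconnected region.

1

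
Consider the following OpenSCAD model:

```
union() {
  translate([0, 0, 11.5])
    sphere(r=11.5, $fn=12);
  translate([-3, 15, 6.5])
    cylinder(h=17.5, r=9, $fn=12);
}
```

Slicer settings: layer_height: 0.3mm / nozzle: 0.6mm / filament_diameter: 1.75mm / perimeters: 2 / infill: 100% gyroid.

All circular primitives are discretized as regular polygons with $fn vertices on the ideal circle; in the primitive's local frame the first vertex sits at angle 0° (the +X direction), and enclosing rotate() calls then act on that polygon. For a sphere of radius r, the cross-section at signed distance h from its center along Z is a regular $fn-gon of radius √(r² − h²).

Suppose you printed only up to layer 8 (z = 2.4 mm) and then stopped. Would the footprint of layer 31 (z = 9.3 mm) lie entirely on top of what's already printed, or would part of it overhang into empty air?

Compare the two slices. At z = 2.4: the r=11.5 sphere slices to a regular 12-gon of circumradius 7.031 (√(r²−h²) with h=9.1 from center) (area = (12/2)·7.031²·sin(360°/12) = 148.32 mm²); the cylinder at (-3, 15) is not intersected at this z (z outside [6.5, 24]); Taking the union: only the r=11.5 sphere is present, so the union is just that shape — area = 148.32 mm². At z = 9.3: the r=11.5 sphere slices to a regular 12-gon of circumradius 11.288 (√(r²−h²) with h=2.2 from center) (area = (12/2)·11.288²·sin(360°/12) = 382.23 mm²); the r=9 cylinder at (-3, 15) contributes a regular 12-gon of circumradius 9 (area = (12/2)·9.000²·sin(360°/12) = 243.00 mm²); Combining (union): the regions partially overlap — summed areas 625.23 mm² minus the doubly-counted overlap 38.53 mm² gives 586.70 mm² — area = 586.70 mm². Checking containment: at z = 9.3 the cross-section extends beyond the z = 2.4 cross-section by about 438.38 mm².

part overhangs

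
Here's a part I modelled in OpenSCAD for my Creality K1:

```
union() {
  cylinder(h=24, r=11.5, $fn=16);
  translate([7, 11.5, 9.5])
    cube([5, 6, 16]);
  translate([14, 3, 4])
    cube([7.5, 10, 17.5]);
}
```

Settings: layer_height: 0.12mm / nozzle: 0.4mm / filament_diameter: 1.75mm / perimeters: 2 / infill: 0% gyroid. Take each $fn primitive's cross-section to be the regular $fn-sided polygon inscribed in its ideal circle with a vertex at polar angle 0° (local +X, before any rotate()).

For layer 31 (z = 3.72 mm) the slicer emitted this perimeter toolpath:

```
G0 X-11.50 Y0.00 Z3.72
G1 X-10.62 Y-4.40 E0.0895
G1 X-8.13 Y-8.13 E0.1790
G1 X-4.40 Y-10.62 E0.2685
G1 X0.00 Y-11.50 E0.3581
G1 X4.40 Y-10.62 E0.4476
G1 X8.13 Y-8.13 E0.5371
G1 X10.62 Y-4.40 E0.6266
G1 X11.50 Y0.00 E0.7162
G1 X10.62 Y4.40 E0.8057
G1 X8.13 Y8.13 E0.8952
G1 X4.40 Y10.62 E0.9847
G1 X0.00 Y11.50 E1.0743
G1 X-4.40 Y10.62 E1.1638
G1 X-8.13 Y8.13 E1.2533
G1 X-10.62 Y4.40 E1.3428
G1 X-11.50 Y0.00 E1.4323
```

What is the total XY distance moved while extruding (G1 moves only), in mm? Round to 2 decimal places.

71.78 mm

Sum the Euclidean lengths of each G1 segment: total = 71.78 mm.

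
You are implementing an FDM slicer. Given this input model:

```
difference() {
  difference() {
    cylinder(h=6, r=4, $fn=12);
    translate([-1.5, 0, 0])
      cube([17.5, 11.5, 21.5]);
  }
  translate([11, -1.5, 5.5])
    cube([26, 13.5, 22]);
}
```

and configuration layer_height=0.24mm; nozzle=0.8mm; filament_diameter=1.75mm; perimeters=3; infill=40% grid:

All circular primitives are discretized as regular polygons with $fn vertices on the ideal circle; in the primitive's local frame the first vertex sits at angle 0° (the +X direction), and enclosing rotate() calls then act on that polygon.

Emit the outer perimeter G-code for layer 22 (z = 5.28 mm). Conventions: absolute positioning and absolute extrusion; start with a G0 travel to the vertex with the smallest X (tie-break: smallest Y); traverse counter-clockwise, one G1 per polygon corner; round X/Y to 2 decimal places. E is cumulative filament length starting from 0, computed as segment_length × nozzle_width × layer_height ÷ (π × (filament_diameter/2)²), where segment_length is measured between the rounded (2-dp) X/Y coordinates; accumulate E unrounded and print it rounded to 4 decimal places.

G0 X-4.00 Y0.00 Z5.28
G1 X-3.46 Y-2.00 E0.1654
G1 X-2.00 Y-3.46 E0.3302
G1 X0.00 Y-4.00 E0.4955
G1 X2.00 Y-3.46 E0.6609
G1 X3.46 Y-2.00 E0.8257
G1 X4.00 Y0.00 E0.9911
G1 X-1.50 Y0.00 E1.4301
G1 X-1.50 Y3.60 E1.7175
G1 X-2.00 Y3.46 E1.7589
G1 X-3.46 Y2.00 E1.9238
G1 X-4.00 Y0.00 E2.0891

At z = 5.28 mm: the r=4 cylinder contributes a regular 12-gon of circumradius 4; the cube at (-1.5, 0) is present — its section is the full 17.5×11.5 rectangle; Taking the first minus the rest: starting from the r=4 cylinder, the 17.5×11.5 cube at (-1.5, 0) partially overlaps it — only the 17.70 mm² overlap (of its 201.25 mm²) is removed, clipping the outline — 1 connected region; the cube at (11, -1.5) does not reach this height (z outside [5.5, 27.5]); Taking the first minus the rest: none of the subtracted shapes is present at this height, so that combined region is unchanged — 1 connected region. The outline is a single polygon with 11 vertices. Extrusion per mm of travel: 0.8 × 0.24 / (π × 0.875²) = 0.079824. Accumulating E over each segment gives final E = 2.0891.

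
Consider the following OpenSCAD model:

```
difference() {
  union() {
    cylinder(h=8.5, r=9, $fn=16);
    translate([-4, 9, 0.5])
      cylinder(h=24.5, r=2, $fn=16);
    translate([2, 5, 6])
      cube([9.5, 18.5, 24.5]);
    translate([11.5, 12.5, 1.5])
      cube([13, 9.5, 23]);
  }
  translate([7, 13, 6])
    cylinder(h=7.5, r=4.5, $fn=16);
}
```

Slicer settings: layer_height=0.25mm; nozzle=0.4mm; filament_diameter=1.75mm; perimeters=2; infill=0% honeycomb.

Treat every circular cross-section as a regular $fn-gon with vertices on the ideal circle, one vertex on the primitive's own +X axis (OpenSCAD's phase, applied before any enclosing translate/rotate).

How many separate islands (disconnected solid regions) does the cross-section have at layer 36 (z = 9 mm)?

At z = 9 mm: the cylinder is not intersected at this z (z outside [0, 8.5]); the r=2 cylinder at (-4, 9) gives a regular 16-gon of circumradius 2 (constant along its height); the 9.5×18.5 cube at (2, 5) contributes its full rectangle; the cube at (11.5, 12.5) is present — its section is the full 13×9.5 rectangle; Taking the union: the 3 present regions share edge segments without overlapping in area, so areas simply add but the touching pieces fuse into one outline (the shared edge portions become interior and drop out of the boundary) — 2 connected regions; the r=4.5 cylinder at (7, 13) gives a regular 16-gon of circumradius 4.5 (constant along its height); Subtracting the remaining from the first: starting from that combined region, the r=4.5 cylinder at (7, 13) lies wholly inside it (removes its full 61.99 mm² and its 28.09 mm outline becomes a hole wall) — 2 connected regions with 1 hole. Overall, the cross-section has 2 separate islands and 1 hole. Island count = 2.

2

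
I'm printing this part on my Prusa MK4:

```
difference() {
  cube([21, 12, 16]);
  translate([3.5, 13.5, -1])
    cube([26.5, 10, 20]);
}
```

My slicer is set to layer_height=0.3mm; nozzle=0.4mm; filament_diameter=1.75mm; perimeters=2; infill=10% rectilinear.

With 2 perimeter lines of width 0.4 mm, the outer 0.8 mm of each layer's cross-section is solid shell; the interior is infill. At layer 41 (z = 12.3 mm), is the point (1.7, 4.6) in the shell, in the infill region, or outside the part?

infill

At z = 12.3 mm: the cube (footprint 21×12) is included at this height; the cube at (3.5, 13.5) (footprint 26.5×10) is included at this height; Taking the first minus the rest: starting from the 21×12 cube, the 26.5×10 cube at (3.5, 13.5) misses the remaining region (no effect) — 1 connected region. Overall, the cross-section is a single solid region. The nearest boundary edge runs (0.00, 0.00)→(0.00, 12.00); distance from the point to it = 1.70 mm. The point is inside the cross-section and 1.70 mm from the nearest boundary — more than the 0.8 mm shell width (2 × 0.4), so it's in the infill interior.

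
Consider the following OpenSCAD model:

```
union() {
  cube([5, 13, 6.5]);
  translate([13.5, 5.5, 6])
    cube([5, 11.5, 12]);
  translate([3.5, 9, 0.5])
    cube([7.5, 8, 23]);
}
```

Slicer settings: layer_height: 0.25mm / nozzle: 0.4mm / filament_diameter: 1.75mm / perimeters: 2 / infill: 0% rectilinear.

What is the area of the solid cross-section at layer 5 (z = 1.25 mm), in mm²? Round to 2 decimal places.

At z = 1.25 mm: the cube (footprint 5×13) is included at this height (area 65.00 mm²); the cube at (13.5, 5.5) does not reach this height (z outside [6, 18]); the cube at (3.5, 9) is present — its section is the full 7.5×8 rectangle (area 60.00 mm²); Combining (union): the regions partially overlap — summed areas 125.00 mm² minus the doubly-counted overlap 6.00 mm² gives 119.00 mm² — area = 119.00 mm². Overall, the cross-section is a single solid region. Net area = 119.00 mm².

119.00 mm²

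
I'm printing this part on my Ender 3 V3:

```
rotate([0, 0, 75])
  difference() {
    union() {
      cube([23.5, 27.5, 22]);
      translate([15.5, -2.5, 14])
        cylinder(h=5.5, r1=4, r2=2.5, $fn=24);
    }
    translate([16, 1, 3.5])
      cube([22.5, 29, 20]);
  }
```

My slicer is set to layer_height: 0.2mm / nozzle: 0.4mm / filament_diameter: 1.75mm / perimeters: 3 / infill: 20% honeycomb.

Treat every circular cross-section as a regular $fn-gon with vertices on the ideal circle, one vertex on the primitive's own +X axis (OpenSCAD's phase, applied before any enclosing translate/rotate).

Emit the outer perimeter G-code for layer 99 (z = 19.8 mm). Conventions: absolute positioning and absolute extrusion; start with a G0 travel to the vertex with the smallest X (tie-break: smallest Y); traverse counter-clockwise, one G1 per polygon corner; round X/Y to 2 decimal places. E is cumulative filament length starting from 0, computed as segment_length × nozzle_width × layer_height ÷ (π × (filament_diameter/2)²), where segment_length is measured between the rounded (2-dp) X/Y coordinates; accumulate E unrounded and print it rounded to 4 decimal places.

G0 X-26.56 Y7.12 Z19.80
G1 X0.00 Y0.00 E0.9146
G1 X6.08 Y22.70 E1.6962
G1 X5.12 Y22.96 E1.7293
G1 X3.18 Y15.71 E1.9789
G1 X-22.42 Y22.57 E2.8604
G1 X-26.56 Y7.12 E3.3924

At z = 19.8 mm: the 23.5×27.5 cube contributes its full rectangle; the cone at (15.5, -2.5) does not reach this height (z outside [14, 19.5]); Combining (union): only the 23.5×27.5 cube is present, so the union is just that shape — 1 connected region; the cube at (16, 1) is present — its section is the full 22.5×29 rectangle; After the difference (first − rest): starting from that combined region, the 22.5×29 cube at (16, 1) partially overlaps it — only the 198.75 mm² overlap (of its 652.50 mm²) is removed, clipping the outline — 1 connected region; (rotated 75° about Z; rotation is an isometry so areas/perimeters/island counts are preserved). The outline is a single polygon with 6 vertices. Extrusion per mm of travel: 0.4 × 0.2 / (π × 0.875²) = 0.033260. Accumulating E over each segment gives final E = 3.3924.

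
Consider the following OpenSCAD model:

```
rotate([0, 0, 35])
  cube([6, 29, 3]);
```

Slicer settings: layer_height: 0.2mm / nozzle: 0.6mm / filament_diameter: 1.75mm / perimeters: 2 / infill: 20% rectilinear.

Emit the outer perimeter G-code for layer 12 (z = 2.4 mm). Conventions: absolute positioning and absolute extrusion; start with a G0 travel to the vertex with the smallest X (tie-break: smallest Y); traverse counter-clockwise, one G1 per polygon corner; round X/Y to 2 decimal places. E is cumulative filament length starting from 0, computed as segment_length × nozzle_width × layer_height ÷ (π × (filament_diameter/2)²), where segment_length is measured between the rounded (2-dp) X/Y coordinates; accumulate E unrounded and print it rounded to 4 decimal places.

At z = 2.4 mm: the cube (footprint 6×29) is included at this height; (rotated 35° about Z; rotation is an isometry so areas/perimeters/island counts are preserved). The outline is a single polygon with 4 vertices. Extrusion per mm of travel: 0.6 × 0.2 / (π × 0.875²) = 0.049890. Accumulating E over each segment gives final E = 3.4920.

G0 X-16.63 Y23.76 Z2.40
G1 X0.00 Y0.00 E1.4469
G1 X4.91 Y3.44 E1.7460
G1 X-11.72 Y27.20 E3.1929
G1 X-16.63 Y23.76 E3.4920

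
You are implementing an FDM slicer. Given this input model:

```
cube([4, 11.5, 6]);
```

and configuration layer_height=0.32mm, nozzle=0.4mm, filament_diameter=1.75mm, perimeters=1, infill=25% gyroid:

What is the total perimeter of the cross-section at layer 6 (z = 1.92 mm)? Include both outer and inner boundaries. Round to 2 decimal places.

31.00 mm

At z = 1.92 mm: the cube is present — its section is the full 4×11.5 rectangle (perimeter 31.00 mm). Overall, the cross-section is a single solid region. Total boundary length (outer) = 31.00 mm.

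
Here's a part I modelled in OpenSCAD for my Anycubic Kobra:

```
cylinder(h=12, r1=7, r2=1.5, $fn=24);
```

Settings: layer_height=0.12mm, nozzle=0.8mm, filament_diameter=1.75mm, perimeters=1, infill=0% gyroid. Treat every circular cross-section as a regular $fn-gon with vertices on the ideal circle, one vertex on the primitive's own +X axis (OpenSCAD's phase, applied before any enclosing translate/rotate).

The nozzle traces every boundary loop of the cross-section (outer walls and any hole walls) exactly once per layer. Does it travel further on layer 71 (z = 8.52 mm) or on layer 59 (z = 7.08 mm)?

layer 59 (z = 7.08 mm)

Layer 71 (z = 8.52): the cone contributes a regular 24-gon of circumradius 3.095 (interpolated between r1=7 and r2=1.5 at t=0.710) (perimeter = 2·24·3.095·sin(180°/24) = 19.39 mm). So its perimeter = 19.39 mm. Layer 59 (z = 7.08): the cone contributes a regular 24-gon of circumradius 3.755 (interpolated between r1=7 and r2=1.5 at t=0.590) (perimeter = 2·24·3.755·sin(180°/24) = 23.53 mm). So its perimeter = 23.53 mm. Layer 59 is larger (23.53 vs 19.39 mm).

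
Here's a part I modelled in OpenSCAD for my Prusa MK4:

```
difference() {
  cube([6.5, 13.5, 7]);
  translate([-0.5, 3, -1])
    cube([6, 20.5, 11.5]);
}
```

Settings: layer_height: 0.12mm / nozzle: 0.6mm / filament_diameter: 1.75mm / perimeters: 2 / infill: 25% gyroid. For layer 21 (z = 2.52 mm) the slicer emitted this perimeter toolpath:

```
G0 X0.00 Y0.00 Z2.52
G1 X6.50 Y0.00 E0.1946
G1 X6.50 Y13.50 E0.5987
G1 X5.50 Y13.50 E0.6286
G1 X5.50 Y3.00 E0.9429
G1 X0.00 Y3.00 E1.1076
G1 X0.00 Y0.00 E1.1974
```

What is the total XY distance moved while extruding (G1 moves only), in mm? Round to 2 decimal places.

Sum the Euclidean lengths of each G1 segment: total = 40.00 mm.

40.00 mm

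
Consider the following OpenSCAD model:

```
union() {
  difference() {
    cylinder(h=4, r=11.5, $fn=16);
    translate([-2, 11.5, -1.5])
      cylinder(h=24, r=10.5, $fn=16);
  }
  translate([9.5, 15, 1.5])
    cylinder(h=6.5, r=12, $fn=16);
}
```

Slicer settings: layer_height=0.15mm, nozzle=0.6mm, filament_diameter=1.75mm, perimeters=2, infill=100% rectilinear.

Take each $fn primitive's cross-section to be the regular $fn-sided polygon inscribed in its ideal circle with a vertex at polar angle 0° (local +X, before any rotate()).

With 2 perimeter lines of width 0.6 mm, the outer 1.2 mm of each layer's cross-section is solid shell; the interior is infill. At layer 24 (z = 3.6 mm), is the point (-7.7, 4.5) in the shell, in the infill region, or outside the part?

At z = 3.6 mm: the cylinder: section is a regular 16-gon, circumradius r=11.5; the r=10.5 cylinder at (-2, 11.5) gives a regular 16-gon of circumradius 10.5 (constant along its height); Subtracting the remaining from the first: starting from the r=11.5 cylinder, the r=10.5 cylinder at (-2, 11.5) partially overlaps it — only the 129.46 mm² overlap (of its 337.53 mm²) is removed, clipping the outline — 1 connected region; the cylinder at (9.5, 15): section is a regular 16-gon, circumradius r=12; Taking the union: the regions partially overlap (shared area 15.06 mm²), so overlapping operands fuse into one piece — 1 connected region. Overall, the cross-section is a single solid region. The nearest boundary edge runs (-9.42, 4.08)→(-6.02, 1.80); distance from the point to it = 1.31 mm. The point is not inside any of the regions above, so it lies outside the cross-section (1.31 mm from the nearest boundary).

outside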